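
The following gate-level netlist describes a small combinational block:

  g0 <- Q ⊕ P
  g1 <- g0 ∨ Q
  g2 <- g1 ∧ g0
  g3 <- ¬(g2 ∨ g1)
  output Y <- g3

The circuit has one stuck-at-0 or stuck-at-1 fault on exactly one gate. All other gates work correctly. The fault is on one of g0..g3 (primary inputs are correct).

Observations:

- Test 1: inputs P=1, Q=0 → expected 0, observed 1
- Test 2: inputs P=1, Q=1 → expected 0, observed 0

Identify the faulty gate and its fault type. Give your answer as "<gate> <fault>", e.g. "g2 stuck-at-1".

Fault-free values for test 1 (P=1, Q=0): g0=1, g1=1, g2=1, g3=0, giving Y=0. Observed 1.
Test 1: faults giving observed 1 are {g0 stuck-at-0, g1 stuck-at-0, g3 stuck-at-1}.
Test 2 (P=1, Q=1): fault-free g0=0, g1=1, g2=0, g3=0 → 0; observed 0. Eliminates g1 stuck-at-0, g3 stuck-at-1.
Only g0 stuck-at-0 is consistent with every test.

g0 stuck-at-0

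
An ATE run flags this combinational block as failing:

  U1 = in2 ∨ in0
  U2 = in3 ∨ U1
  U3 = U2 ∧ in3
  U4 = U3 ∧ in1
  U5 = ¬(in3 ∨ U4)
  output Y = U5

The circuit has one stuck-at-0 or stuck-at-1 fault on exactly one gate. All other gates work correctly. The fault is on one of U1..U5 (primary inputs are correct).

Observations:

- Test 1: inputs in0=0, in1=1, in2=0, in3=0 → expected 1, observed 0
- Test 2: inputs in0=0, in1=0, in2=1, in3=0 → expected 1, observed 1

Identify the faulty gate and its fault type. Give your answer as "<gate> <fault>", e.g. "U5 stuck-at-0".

Fault-free values for test 1 (in0=0, in1=1, in2=0, in3=0): U1=0, U2=0, U3=0, U4=0, U5=1, giving Y=1. Observed 0.
Test 1: faults giving observed 0 are {U3 stuck-at-1, U4 stuck-at-1, U5 stuck-at-0}.
Test 2 (in0=0, in1=0, in2=1, in3=0): fault-free U1=1, U2=1, U3=0, U4=0, U5=1 → 1; observed 1. Eliminates U4 stuck-at-1, U5 stuck-at-0.
Only U3 stuck-at-1 is consistent with every test.

U3 stuck-at-1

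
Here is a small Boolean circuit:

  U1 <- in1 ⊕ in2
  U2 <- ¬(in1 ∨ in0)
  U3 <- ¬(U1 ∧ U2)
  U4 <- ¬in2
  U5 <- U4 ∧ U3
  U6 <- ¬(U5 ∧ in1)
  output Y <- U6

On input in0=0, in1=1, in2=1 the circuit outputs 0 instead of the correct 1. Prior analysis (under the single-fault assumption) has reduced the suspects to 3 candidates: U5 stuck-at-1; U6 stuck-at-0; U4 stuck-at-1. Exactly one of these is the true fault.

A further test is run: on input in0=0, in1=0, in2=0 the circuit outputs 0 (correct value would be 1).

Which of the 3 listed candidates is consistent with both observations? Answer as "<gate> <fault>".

Evaluate each candidate on input in0=0, in1=0, in2=0:
  U5 stuck-at-1: U1=0, U2=1, U3=1, U4=1, U5=1 [stuck-at-1], U6=1 → 1 — eliminated
  U6 stuck-at-0: U1=0, U2=1, U3=1, U4=1, U5=1, U6=0 [stuck-at-0] → 0 — matches
  U4 stuck-at-1: U1=0, U2=1, U3=1, U4=1 [stuck-at-1], U5=1, U6=1 → 1 — eliminated
Only U6 stuck-at-0 reproduces the observed 0.

U6 stuck-at-0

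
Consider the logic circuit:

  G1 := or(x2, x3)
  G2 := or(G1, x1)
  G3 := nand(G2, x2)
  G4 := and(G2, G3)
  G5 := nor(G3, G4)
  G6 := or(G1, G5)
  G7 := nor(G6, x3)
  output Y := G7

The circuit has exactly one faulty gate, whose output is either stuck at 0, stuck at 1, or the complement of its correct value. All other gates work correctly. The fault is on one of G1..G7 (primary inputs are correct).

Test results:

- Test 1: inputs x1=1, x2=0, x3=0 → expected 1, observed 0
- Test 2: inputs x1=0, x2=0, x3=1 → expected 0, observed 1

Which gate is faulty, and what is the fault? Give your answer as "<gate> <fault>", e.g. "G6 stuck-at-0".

Fault-free values for test 1 (x1=1, x2=0, x3=0): G1=0, G2=1, G3=1, G4=1, G5=0, G6=0, G7=1, giving Y=1. Observed 0.
Test 1: faults giving observed 0 are {G1 stuck-at-1, G1 inverted output, G3 stuck-at-0, G3 inverted output, G5 stuck-at-1, G5 inverted output, G6 stuck-at-1, G6 inverted output, G7 stuck-at-0, G7 inverted output}.
Test 2 (x1=0, x2=0, x3=1): fault-free G1=1, G2=1, G3=1, G4=1, G5=0, G6=1, G7=0 → 0; observed 1. Eliminates G1 stuck-at-1, G1 inverted output, G3 stuck-at-0, G3 inverted output, G5 stuck-at-1, G5 inverted output, G6 stuck-at-1, G6 inverted output, G7 stuck-at-0.
Only G7 inverted output is consistent with every test.

G7 inverted output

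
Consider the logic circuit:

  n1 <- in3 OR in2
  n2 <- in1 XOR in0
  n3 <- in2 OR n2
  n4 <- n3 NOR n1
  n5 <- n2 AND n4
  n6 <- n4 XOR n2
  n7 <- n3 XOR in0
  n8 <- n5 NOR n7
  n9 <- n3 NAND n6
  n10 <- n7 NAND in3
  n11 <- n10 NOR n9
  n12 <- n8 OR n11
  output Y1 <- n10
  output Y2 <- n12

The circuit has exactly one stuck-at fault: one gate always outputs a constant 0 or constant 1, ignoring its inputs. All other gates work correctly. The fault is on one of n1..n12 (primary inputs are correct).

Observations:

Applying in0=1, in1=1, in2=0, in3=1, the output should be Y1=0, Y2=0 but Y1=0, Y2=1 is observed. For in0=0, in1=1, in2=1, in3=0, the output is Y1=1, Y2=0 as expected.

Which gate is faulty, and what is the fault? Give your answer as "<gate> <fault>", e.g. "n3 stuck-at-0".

n9 stuck-at-0

Fault-free values for test 1 (in0=1, in1=1, in2=0, in3=1): n1=1, n2=0, n3=0, n4=0, n5=0, n6=0, n7=1, n8=0, n9=1, n10=0, n11=0, n12=0, giving Y1=0, Y2=0. Observed Y1=0, Y2=1.
Test 1: faults giving observed Y1=0, Y2=1 are {n8 stuck-at-1, n9 stuck-at-0, n11 stuck-at-1, n12 stuck-at-1}.
Test 2 (in0=0, in1=1, in2=1, in3=0): fault-free n1=1, n2=1, n3=1, n4=0, n5=0, n6=1, n7=1, n8=0, n9=0, n10=1, n11=0, n12=0 → Y1=1, Y2=0; observed Y1=1, Y2=0. Eliminates n8 stuck-at-1, n11 stuck-at-1, n12 stuck-at-1.
Only n9 stuck-at-0 is consistent with every test.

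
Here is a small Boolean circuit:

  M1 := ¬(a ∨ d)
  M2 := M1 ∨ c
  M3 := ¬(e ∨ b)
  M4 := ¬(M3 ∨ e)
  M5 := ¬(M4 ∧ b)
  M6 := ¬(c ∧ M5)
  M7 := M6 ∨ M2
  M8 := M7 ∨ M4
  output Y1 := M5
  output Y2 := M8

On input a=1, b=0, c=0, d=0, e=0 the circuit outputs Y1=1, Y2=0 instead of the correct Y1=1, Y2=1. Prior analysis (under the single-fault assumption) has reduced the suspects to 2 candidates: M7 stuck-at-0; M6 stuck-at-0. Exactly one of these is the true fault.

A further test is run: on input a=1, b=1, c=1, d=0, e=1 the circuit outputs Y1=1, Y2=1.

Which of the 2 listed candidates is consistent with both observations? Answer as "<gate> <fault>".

M6 stuck-at-0

Evaluate each candidate on input a=1, b=1, c=1, d=0, e=1:
  M7 stuck-at-0: M1=0, M2=1, M3=0, M4=0, M5=1, M6=0, M7=0 [stuck-at-0], M8=0 → Y1=1, Y2=0 — eliminated
  M6 stuck-at-0: M1=0, M2=1, M3=0, M4=0, M5=1, M6=0 [stuck-at-0], M7=1, M8=1 → Y1=1, Y2=1 — matches
Only M6 stuck-at-0 reproduces the observed Y1=1, Y2=1.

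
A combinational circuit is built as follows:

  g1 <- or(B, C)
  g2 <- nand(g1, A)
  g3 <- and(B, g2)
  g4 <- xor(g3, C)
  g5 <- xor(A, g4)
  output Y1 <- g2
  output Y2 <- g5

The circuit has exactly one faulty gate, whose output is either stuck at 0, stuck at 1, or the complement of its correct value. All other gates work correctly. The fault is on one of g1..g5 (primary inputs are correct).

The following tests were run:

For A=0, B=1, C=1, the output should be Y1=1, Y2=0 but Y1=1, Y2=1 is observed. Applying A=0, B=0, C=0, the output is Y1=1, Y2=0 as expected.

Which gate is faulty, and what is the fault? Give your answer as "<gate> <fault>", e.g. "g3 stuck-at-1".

g3 stuck-at-0

Fault-free values for test 1 (A=0, B=1, C=1): g1=1, g2=1, g3=1, g4=0, g5=0, giving Y1=1, Y2=0. Observed Y1=1, Y2=1.
Test 1: faults giving observed Y1=1, Y2=1 are {g3 stuck-at-0, g3 inverted output, g4 stuck-at-1, g4 inverted output, g5 stuck-at-1, g5 inverted output}.
Test 2 (A=0, B=0, C=0): fault-free g1=0, g2=1, g3=0, g4=0, g5=0 → Y1=1, Y2=0; observed Y1=1, Y2=0. Eliminates g3 inverted output, g4 stuck-at-1, g4 inverted output, g5 stuck-at-1, g5 inverted output.
Only g3 stuck-at-0 is consistent with every test.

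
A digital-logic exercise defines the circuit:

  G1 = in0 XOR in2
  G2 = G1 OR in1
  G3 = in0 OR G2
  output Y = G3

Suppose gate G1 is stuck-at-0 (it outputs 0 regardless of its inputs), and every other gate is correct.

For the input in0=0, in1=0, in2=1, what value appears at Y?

0

Propagate with G1 forced: G1=0 [stuck-at-0], G2=0, G3=0.
So Y = 0. (Without the fault it would be 1.)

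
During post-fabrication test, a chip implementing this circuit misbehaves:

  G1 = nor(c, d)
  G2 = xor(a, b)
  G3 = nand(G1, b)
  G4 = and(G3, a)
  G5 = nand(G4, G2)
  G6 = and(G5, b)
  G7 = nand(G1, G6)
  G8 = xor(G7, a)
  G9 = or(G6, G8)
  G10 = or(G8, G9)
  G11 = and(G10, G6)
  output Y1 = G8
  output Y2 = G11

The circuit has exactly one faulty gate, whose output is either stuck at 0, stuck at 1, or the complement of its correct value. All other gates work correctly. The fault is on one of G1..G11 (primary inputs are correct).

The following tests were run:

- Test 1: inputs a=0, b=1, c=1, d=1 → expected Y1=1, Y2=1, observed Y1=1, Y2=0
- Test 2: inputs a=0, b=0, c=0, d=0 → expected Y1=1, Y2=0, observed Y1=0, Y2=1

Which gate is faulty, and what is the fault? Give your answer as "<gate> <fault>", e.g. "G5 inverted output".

G6 inverted output

Fault-free values for test 1 (a=0, b=1, c=1, d=1): G1=0, G2=1, G3=1, G4=0, G5=1, G6=1, G7=1, G8=1, G9=1, G10=1, G11=1, giving Y1=1, Y2=1. Observed Y1=1, Y2=0.
Test 1: faults giving observed Y1=1, Y2=0 are {G4 stuck-at-1, G4 inverted output, G5 stuck-at-0, G5 inverted output, G6 stuck-at-0, G6 inverted output, G10 stuck-at-0, G10 inverted output, G11 stuck-at-0, G11 inverted output}.
Test 2 (a=0, b=0, c=0, d=0): fault-free G1=1, G2=0, G3=1, G4=0, G5=1, G6=0, G7=1, G8=1, G9=1, G10=1, G11=0 → Y1=1, Y2=0; observed Y1=0, Y2=1. Eliminates G4 stuck-at-1, G4 inverted output, G5 stuck-at-0, G5 inverted output, G6 stuck-at-0, G10 stuck-at-0, G10 inverted output, G11 stuck-at-0, G11 inverted output.
Only G6 inverted output is consistent with every test.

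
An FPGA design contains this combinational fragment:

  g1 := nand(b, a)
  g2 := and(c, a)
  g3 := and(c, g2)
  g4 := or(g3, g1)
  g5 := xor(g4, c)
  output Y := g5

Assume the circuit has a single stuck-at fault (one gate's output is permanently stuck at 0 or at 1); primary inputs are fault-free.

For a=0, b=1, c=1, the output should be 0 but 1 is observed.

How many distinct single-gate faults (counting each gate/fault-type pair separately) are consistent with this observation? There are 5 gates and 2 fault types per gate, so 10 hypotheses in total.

Fault-free: g1=1, g2=0, g3=0, g4=1, g5=0 → 0. Observed 1.
  g1 stuck-at-0: output 1 ✓
  g1 stuck-at-1: output 0 ✗
  g2 stuck-at-0: output 0 ✗
  g2 stuck-at-1: output 0 ✗
  g3 stuck-at-0: output 0 ✗
  g3 stuck-at-1: output 0 ✗
  g4 stuck-at-0: output 1 ✓
  g4 stuck-at-1: output 0 ✗
  g5 stuck-at-0: output 0 ✗
  g5 stuck-at-1: output 1 ✓
Consistent faults: {g1 stuck-at-0, g4 stuck-at-0, g5 stuck-at-1} — 3 in all.

3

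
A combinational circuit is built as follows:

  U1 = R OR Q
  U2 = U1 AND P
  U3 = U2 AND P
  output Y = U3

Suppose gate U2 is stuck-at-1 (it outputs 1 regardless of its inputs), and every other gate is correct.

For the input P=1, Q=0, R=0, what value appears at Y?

Propagate with U2 forced: U1=0, U2=1 [stuck-at-1], U3=1.
So Y = 1. (Without the fault it would be 0.)

1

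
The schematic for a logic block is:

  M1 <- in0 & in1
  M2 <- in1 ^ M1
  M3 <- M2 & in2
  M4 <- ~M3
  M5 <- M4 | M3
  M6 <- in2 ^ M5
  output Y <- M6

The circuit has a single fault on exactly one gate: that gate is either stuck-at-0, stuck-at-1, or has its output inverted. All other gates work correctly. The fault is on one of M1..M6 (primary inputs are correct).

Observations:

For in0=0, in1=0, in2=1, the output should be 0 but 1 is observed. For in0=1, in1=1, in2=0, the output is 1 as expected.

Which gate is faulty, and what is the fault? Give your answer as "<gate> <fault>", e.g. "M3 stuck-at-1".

M6 stuck-at-1

Fault-free values for test 1 (in0=0, in1=0, in2=1): M1=0, M2=0, M3=0, M4=1, M5=1, M6=0, giving Y=0. Observed 1.
Test 1: faults giving observed 1 are {M4 stuck-at-0, M4 inverted output, M5 stuck-at-0, M5 inverted output, M6 stuck-at-1, M6 inverted output}.
Test 2 (in0=1, in1=1, in2=0): fault-free M1=1, M2=0, M3=0, M4=1, M5=1, M6=1 → 1; observed 1. Eliminates M4 stuck-at-0, M4 inverted output, M5 stuck-at-0, M5 inverted output, M6 inverted output.
Only M6 stuck-at-1 is consistent with every test.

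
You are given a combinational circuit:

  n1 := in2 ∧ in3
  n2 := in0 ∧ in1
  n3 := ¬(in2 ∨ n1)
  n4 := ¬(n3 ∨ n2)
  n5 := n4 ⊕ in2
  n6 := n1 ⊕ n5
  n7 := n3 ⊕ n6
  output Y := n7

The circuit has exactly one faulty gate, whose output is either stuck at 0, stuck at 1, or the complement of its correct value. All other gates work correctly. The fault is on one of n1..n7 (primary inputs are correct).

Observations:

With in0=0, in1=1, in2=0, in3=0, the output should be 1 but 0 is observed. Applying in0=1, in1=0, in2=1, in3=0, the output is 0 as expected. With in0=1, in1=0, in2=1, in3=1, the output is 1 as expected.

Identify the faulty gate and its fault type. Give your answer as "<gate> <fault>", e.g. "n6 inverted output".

Fault-free values for test 1 (in0=0, in1=1, in2=0, in3=0): n1=0, n2=0, n3=1, n4=0, n5=0, n6=0, n7=1, giving Y=1. Observed 0.
Test 1: faults giving observed 0 are {n1 stuck-at-1, n1 inverted output, n4 stuck-at-1, n4 inverted output, n5 stuck-at-1, n5 inverted output, n6 stuck-at-1, n6 inverted output, n7 stuck-at-0, n7 inverted output}.
Test 2 (in0=1, in1=0, in2=1, in3=0): fault-free n1=0, n2=0, n3=0, n4=1, n5=0, n6=0, n7=0 → 0; observed 0. Eliminates n1 stuck-at-1, n1 inverted output, n4 inverted output, n5 stuck-at-1, n5 inverted output, n6 stuck-at-1, n6 inverted output, n7 inverted output.
Test 3 (in0=1, in1=0, in2=1, in3=1): fault-free n1=1, n2=0, n3=0, n4=1, n5=0, n6=1, n7=1 → 1; observed 1. Eliminates n7 stuck-at-0.
Only n4 stuck-at-1 is consistent with every test.

n4 stuck-at-1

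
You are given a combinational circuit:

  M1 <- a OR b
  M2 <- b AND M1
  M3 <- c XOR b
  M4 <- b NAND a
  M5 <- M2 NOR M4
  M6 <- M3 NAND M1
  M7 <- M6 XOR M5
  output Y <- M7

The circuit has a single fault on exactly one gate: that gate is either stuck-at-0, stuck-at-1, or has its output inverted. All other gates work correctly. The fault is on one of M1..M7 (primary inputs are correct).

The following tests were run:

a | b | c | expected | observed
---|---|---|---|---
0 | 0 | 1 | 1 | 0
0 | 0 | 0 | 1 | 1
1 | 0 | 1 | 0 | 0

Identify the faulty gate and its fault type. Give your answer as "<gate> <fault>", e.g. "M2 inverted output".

Fault-free values for test 1 (a=0, b=0, c=1): M1=0, M2=0, M3=1, M4=1, M5=0, M6=1, M7=1, giving Y=1. Observed 0.
Test 1: faults giving observed 0 are {M1 stuck-at-1, M1 inverted output, M4 stuck-at-0, M4 inverted output, M5 stuck-at-1, M5 inverted output, M6 stuck-at-0, M6 inverted output, M7 stuck-at-0, M7 inverted output}.
Test 2 (a=0, b=0, c=0): fault-free M1=0, M2=0, M3=0, M4=1, M5=0, M6=1, M7=1 → 1; observed 1. Eliminates M4 stuck-at-0, M4 inverted output, M5 stuck-at-1, M5 inverted output, M6 stuck-at-0, M6 inverted output, M7 stuck-at-0, M7 inverted output.
Test 3 (a=1, b=0, c=1): fault-free M1=1, M2=0, M3=1, M4=1, M5=0, M6=0, M7=0 → 0; observed 0. Eliminates M1 inverted output.
Only M1 stuck-at-1 is consistent with every test.

M1 stuck-at-1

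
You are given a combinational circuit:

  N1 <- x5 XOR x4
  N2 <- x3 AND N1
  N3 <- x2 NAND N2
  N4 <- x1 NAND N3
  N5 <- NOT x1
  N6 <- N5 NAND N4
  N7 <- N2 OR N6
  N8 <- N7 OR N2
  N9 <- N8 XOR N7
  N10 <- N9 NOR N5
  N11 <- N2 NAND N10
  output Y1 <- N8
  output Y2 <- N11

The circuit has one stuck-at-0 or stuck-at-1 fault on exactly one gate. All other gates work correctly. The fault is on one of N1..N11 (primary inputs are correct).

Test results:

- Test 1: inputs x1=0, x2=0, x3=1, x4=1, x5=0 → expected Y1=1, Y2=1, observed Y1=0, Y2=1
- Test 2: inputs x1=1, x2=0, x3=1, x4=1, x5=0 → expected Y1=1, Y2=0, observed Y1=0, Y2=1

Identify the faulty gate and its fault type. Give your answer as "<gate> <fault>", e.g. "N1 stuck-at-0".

Fault-free values for test 1 (x1=0, x2=0, x3=1, x4=1, x5=0): N1=1, N2=1, N3=1, N4=1, N5=1, N6=0, N7=1, N8=1, N9=0, N10=0, N11=1, giving Y1=1, Y2=1. Observed Y1=0, Y2=1.
Test 1: faults giving observed Y1=0, Y2=1 are {N1 stuck-at-0, N2 stuck-at-0, N8 stuck-at-0}.
Test 2 (x1=1, x2=0, x3=1, x4=1, x5=0): fault-free N1=1, N2=1, N3=1, N4=0, N5=0, N6=1, N7=1, N8=1, N9=0, N10=1, N11=0 → Y1=1, Y2=0; observed Y1=0, Y2=1. Eliminates N1 stuck-at-0, N2 stuck-at-0.
Only N8 stuck-at-0 is consistent with every test.

N8 stuck-at-0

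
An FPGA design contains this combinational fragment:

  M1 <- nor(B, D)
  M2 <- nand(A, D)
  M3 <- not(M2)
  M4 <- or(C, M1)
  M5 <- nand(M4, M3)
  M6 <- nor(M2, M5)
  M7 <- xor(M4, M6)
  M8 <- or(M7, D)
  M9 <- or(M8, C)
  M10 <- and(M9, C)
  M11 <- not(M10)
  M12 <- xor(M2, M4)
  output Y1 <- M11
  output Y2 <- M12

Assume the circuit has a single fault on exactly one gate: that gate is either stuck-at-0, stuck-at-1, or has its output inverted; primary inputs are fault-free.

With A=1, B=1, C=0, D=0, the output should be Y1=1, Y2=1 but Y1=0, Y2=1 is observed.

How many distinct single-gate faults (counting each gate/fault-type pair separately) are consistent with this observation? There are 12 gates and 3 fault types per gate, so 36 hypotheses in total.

Fault-free: M1=0, M2=1, M3=0, M4=0, M5=1, M6=0, M7=0, M8=0, M9=0, M10=0, M11=1, M12=1 → Y1=1, Y2=1. Observed Y1=0, Y2=1.
  M1: none of the 3 fault types match ✗
  M2: none of the 3 fault types match ✗
  M3: none of the 3 fault types match ✗
  M4: none of the 3 fault types match ✗
  M5: none of the 3 fault types match ✗
  M6: none of the 3 fault types match ✗
  M7: none of the 3 fault types match ✗
  M8: none of the 3 fault types match ✗
  M9: none of the 3 fault types match ✗
  M10: stuck-at-1, inverted output ✓; others ✗
  M11: stuck-at-0, inverted output ✓; others ✗
  M12: none of the 3 fault types match ✗
Consistent faults: {M10 stuck-at-1, M10 inverted output, M11 stuck-at-0, M11 inverted output} — 4 in all.

4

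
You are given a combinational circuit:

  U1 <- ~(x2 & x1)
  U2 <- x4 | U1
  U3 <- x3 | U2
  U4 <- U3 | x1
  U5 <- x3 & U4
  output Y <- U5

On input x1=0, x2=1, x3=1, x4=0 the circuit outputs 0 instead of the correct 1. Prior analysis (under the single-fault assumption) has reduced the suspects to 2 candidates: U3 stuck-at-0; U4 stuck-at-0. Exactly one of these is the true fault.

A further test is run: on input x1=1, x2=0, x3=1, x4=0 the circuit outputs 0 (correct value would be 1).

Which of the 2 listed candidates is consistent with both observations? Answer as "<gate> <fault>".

Evaluate each candidate on input x1=1, x2=0, x3=1, x4=0:
  U3 stuck-at-0: U1=1, U2=1, U3=0 [stuck-at-0], U4=1, U5=1 → 1 — eliminated
  U4 stuck-at-0: U1=1, U2=1, U3=1, U4=0 [stuck-at-0], U5=0 → 0 — matches
Only U4 stuck-at-0 reproduces the observed 0.

U4 stuck-at-0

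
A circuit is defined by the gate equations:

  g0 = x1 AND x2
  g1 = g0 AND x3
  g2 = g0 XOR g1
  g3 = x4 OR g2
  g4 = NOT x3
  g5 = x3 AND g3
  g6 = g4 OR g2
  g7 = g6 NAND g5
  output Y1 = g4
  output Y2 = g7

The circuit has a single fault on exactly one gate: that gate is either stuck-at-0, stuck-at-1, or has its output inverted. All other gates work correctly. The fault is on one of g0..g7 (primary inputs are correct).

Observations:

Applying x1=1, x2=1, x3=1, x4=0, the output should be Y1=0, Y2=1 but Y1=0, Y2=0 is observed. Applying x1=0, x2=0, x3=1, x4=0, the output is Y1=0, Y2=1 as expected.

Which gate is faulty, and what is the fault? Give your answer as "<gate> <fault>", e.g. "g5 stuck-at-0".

g1 stuck-at-0

Fault-free values for test 1 (x1=1, x2=1, x3=1, x4=0): g0=1, g1=1, g2=0, g3=0, g4=0, g5=0, g6=0, g7=1, giving Y1=0, Y2=1. Observed Y1=0, Y2=0.
Test 1: faults giving observed Y1=0, Y2=0 are {g1 stuck-at-0, g1 inverted output, g2 stuck-at-1, g2 inverted output, g7 stuck-at-0, g7 inverted output}.
Test 2 (x1=0, x2=0, x3=1, x4=0): fault-free g0=0, g1=0, g2=0, g3=0, g4=0, g5=0, g6=0, g7=1 → Y1=0, Y2=1; observed Y1=0, Y2=1. Eliminates g1 inverted output, g2 stuck-at-1, g2 inverted output, g7 stuck-at-0, g7 inverted output.
Only g1 stuck-at-0 is consistent with every test.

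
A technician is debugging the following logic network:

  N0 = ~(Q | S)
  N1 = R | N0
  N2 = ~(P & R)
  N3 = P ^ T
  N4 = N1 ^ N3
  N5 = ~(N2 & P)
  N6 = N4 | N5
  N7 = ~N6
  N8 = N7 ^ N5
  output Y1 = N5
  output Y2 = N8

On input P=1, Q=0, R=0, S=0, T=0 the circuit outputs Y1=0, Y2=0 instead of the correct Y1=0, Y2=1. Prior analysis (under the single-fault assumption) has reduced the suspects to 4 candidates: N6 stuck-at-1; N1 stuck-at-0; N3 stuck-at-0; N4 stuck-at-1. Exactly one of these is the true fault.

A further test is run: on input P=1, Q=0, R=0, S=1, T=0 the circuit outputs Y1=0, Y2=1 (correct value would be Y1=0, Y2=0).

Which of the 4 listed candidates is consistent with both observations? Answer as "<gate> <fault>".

Evaluate each candidate on input P=1, Q=0, R=0, S=1, T=0:
  N6 stuck-at-1: N0=0, N1=0, N2=1, N3=1, N4=1, N5=0, N6=1 [stuck-at-1], N7=0, N8=0 → Y1=0, Y2=0 — eliminated
  N1 stuck-at-0: N0=0, N1=0 [stuck-at-0], N2=1, N3=1, N4=1, N5=0, N6=1, N7=0, N8=0 → Y1=0, Y2=0 — eliminated
  N3 stuck-at-0: N0=0, N1=0, N2=1, N3=0 [stuck-at-0], N4=0, N5=0, N6=0, N7=1, N8=1 → Y1=0, Y2=1 — matches
  N4 stuck-at-1: N0=0, N1=0, N2=1, N3=1, N4=1 [stuck-at-1], N5=0, N6=1, N7=0, N8=0 → Y1=0, Y2=0 — eliminated
Only N3 stuck-at-0 reproduces the observed Y1=0, Y2=1.

N3 stuck-at-0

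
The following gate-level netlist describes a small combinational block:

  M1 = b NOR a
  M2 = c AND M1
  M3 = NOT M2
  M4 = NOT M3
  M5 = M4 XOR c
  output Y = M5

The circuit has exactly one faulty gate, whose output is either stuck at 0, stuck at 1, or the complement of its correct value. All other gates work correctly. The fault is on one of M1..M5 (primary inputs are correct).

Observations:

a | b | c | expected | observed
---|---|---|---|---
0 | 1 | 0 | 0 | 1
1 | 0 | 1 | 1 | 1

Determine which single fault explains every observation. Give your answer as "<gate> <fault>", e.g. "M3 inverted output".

Fault-free values for test 1 (a=0, b=1, c=0): M1=0, M2=0, M3=1, M4=0, M5=0, giving Y=0. Observed 1.
Test 1: faults giving observed 1 are {M2 stuck-at-1, M2 inverted output, M3 stuck-at-0, M3 inverted output, M4 stuck-at-1, M4 inverted output, M5 stuck-at-1, M5 inverted output}.
Test 2 (a=1, b=0, c=1): fault-free M1=0, M2=0, M3=1, M4=0, M5=1 → 1; observed 1. Eliminates M2 stuck-at-1, M2 inverted output, M3 stuck-at-0, M3 inverted output, M4 stuck-at-1, M4 inverted output, M5 inverted output.
Only M5 stuck-at-1 is consistent with every test.

M5 stuck-at-1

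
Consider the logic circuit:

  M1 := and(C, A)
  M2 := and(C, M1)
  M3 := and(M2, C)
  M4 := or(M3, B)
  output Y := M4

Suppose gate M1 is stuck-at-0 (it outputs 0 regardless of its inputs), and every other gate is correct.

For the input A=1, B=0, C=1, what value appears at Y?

0

Propagate with M1 forced: M1=0 [stuck-at-0], M2=0, M3=0, M4=0.
So Y = 0. (Without the fault it would be 1.)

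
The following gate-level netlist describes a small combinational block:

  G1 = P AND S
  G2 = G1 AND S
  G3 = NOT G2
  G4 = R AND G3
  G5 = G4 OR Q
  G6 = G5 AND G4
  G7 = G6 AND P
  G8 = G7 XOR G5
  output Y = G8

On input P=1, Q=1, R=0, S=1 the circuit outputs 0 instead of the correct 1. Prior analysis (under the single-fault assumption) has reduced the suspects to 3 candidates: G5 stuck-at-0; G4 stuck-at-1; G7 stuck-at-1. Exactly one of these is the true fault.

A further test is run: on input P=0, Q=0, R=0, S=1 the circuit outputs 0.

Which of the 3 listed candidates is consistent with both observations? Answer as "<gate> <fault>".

G5 stuck-at-0

Evaluate each candidate on input P=0, Q=0, R=0, S=1:
  G5 stuck-at-0: G1=0, G2=0, G3=1, G4=0, G5=0 [stuck-at-0], G6=0, G7=0, G8=0 → 0 — matches
  G4 stuck-at-1: G1=0, G2=0, G3=1, G4=1 [stuck-at-1], G5=1, G6=1, G7=0, G8=1 → 1 — eliminated
  G7 stuck-at-1: G1=0, G2=0, G3=1, G4=0, G5=0, G6=0, G7=1 [stuck-at-1], G8=1 → 1 — eliminated
Only G5 stuck-at-0 reproduces the observed 0.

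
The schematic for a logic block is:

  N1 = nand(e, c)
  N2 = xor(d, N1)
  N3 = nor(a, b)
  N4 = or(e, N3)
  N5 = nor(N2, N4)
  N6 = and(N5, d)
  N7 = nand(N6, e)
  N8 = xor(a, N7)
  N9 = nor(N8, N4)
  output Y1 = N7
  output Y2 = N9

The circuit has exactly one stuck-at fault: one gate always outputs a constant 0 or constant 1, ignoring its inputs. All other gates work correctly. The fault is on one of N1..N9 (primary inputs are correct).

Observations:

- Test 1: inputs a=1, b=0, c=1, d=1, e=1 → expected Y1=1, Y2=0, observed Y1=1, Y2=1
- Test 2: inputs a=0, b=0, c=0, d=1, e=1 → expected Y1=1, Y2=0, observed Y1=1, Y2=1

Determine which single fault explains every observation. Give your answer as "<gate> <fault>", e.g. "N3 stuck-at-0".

Fault-free values for test 1 (a=1, b=0, c=1, d=1, e=1): N1=0, N2=1, N3=0, N4=1, N5=0, N6=0, N7=1, N8=0, N9=0, giving Y1=1, Y2=0. Observed Y1=1, Y2=1.
Test 1: faults giving observed Y1=1, Y2=1 are {N4 stuck-at-0, N9 stuck-at-1}.
Test 2 (a=0, b=0, c=0, d=1, e=1): fault-free N1=1, N2=0, N3=1, N4=1, N5=0, N6=0, N7=1, N8=1, N9=0 → Y1=1, Y2=0; observed Y1=1, Y2=1. Eliminates N4 stuck-at-0.
Only N9 stuck-at-1 is consistent with every test.

N9 stuck-at-1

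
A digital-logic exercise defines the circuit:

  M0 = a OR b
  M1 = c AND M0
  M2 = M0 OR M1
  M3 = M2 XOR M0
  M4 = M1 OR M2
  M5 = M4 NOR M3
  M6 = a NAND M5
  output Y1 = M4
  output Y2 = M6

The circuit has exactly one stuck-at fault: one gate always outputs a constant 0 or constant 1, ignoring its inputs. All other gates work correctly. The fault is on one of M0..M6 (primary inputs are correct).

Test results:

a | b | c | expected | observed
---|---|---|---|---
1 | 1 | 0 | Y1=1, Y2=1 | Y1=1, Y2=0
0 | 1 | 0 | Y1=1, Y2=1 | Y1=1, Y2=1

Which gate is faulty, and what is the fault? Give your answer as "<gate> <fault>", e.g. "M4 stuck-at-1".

M5 stuck-at-1

Fault-free values for test 1 (a=1, b=1, c=0): M0=1, M1=0, M2=1, M3=0, M4=1, M5=0, M6=1, giving Y1=1, Y2=1. Observed Y1=1, Y2=0.
Test 1: faults giving observed Y1=1, Y2=0 are {M5 stuck-at-1, M6 stuck-at-0}.
Test 2 (a=0, b=1, c=0): fault-free M0=1, M1=0, M2=1, M3=0, M4=1, M5=0, M6=1 → Y1=1, Y2=1; observed Y1=1, Y2=1. Eliminates M6 stuck-at-0.
Only M5 stuck-at-1 is consistent with every test.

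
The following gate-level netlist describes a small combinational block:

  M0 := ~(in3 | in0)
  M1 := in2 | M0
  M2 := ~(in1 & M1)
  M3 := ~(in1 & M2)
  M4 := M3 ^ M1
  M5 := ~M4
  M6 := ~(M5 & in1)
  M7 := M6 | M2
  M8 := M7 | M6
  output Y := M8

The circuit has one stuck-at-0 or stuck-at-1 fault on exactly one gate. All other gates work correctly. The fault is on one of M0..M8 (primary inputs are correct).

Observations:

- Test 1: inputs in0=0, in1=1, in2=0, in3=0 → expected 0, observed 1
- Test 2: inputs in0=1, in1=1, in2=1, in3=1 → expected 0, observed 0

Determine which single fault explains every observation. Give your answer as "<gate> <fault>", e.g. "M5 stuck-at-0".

M0 stuck-at-0

Fault-free values for test 1 (in0=0, in1=1, in2=0, in3=0): M0=1, M1=1, M2=0, M3=1, M4=0, M5=1, M6=0, M7=0, M8=0, giving Y=0. Observed 1.
Test 1: faults giving observed 1 are {M0 stuck-at-0, M1 stuck-at-0, M2 stuck-at-1, M3 stuck-at-0, M4 stuck-at-1, M5 stuck-at-0, M6 stuck-at-1, M7 stuck-at-1, M8 stuck-at-1}.
Test 2 (in0=1, in1=1, in2=1, in3=1): fault-free M0=0, M1=1, M2=0, M3=1, M4=0, M5=1, M6=0, M7=0, M8=0 → 0; observed 0. Eliminates M1 stuck-at-0, M2 stuck-at-1, M3 stuck-at-0, M4 stuck-at-1, M5 stuck-at-0, M6 stuck-at-1, M7 stuck-at-1, M8 stuck-at-1.
Only M0 stuck-at-0 is consistent with every test.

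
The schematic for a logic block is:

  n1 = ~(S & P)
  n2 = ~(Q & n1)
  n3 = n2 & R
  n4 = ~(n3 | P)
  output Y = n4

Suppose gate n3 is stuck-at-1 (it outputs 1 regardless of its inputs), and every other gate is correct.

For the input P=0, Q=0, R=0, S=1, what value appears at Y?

0

Propagate with n3 forced: n1=1, n2=1, n3=1 [stuck-at-1], n4=0.
So Y = 0. (Without the fault it would be 1.)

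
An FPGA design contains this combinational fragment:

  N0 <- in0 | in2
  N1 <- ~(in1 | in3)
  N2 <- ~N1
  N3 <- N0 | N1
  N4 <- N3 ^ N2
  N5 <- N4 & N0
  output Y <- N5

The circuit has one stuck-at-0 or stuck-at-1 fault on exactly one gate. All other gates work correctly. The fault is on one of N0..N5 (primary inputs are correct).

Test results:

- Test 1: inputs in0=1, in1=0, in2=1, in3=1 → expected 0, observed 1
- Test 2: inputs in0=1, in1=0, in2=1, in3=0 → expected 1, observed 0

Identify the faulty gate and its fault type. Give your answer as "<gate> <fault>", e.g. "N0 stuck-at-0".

N3 stuck-at-0

Fault-free values for test 1 (in0=1, in1=0, in2=1, in3=1): N0=1, N1=0, N2=1, N3=1, N4=0, N5=0, giving Y=0. Observed 1.
Test 1: faults giving observed 1 are {N1 stuck-at-1, N2 stuck-at-0, N3 stuck-at-0, N4 stuck-at-1, N5 stuck-at-1}.
Test 2 (in0=1, in1=0, in2=1, in3=0): fault-free N0=1, N1=1, N2=0, N3=1, N4=1, N5=1 → 1; observed 0. Eliminates N1 stuck-at-1, N2 stuck-at-0, N4 stuck-at-1, N5 stuck-at-1.
Only N3 stuck-at-0 is consistent with every test.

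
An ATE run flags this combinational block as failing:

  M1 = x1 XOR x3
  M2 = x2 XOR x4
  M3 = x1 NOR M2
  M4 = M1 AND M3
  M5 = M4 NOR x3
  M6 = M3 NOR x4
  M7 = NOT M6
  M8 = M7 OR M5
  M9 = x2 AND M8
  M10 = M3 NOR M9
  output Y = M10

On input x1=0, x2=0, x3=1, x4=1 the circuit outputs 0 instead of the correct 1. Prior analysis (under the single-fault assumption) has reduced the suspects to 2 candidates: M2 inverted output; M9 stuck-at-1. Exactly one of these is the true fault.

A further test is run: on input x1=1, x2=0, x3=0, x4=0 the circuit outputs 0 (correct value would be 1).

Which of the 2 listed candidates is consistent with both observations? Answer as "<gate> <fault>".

Evaluate each candidate on input x1=1, x2=0, x3=0, x4=0:
  M2 inverted output: M1=1, M2=1 [inverted output], M3=0, M4=0, M5=1, M6=1, M7=0, M8=1, M9=0, M10=1 → 1 — eliminated
  M9 stuck-at-1: M1=1, M2=0, M3=0, M4=0, M5=1, M6=1, M7=0, M8=1, M9=1 [stuck-at-1], M10=0 → 0 — matches
Only M9 stuck-at-1 reproduces the observed 0.

M9 stuck-at-1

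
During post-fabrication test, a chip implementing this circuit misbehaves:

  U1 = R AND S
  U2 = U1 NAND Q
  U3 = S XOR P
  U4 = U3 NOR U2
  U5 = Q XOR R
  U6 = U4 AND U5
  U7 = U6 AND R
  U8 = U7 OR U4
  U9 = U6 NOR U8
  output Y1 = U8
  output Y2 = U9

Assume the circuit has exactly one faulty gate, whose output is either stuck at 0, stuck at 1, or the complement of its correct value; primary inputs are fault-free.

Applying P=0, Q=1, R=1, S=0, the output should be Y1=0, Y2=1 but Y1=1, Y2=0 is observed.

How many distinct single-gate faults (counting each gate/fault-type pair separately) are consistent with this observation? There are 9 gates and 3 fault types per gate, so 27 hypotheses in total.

12

Fault-free: U1=0, U2=1, U3=0, U4=0, U5=0, U6=0, U7=0, U8=0, U9=1 → Y1=0, Y2=1. Observed Y1=1, Y2=0.
  U1: stuck-at-1, inverted output ✓; others ✗
  U2: stuck-at-0, inverted output ✓; others ✗
  U3: none of the 3 fault types match ✗
  U4: stuck-at-1, inverted output ✓; others ✗
  U5: none of the 3 fault types match ✗
  U6: stuck-at-1, inverted output ✓; others ✗
  U7: stuck-at-1, inverted output ✓; others ✗
  U8: stuck-at-1, inverted output ✓; others ✗
  U9: none of the 3 fault types match ✗
Consistent faults: {U1 stuck-at-1, U1 inverted output, U2 stuck-at-0, U2 inverted output, U4 stuck-at-1, U4 inverted output, U6 stuck-at-1, U6 inverted output, U7 stuck-at-1, U7 inverted output, U8 stuck-at-1, U8 inverted output} — 12 in all.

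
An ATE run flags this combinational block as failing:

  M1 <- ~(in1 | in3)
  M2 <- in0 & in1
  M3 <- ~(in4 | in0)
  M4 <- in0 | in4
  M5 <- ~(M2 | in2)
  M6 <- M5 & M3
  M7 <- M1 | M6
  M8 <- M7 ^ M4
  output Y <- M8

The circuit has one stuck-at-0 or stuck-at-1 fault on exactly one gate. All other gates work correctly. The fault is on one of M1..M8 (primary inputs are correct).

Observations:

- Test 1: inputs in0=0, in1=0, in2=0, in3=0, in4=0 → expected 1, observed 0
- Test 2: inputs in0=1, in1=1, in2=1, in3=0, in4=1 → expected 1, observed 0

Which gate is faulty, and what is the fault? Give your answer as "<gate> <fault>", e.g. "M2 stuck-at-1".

Fault-free values for test 1 (in0=0, in1=0, in2=0, in3=0, in4=0): M1=1, M2=0, M3=1, M4=0, M5=1, M6=1, M7=1, M8=1, giving Y=1. Observed 0.
Test 1: faults giving observed 0 are {M4 stuck-at-1, M7 stuck-at-0, M8 stuck-at-0}.
Test 2 (in0=1, in1=1, in2=1, in3=0, in4=1): fault-free M1=0, M2=1, M3=0, M4=1, M5=0, M6=0, M7=0, M8=1 → 1; observed 0. Eliminates M4 stuck-at-1, M7 stuck-at-0.
Only M8 stuck-at-0 is consistent with every test.

M8 stuck-at-0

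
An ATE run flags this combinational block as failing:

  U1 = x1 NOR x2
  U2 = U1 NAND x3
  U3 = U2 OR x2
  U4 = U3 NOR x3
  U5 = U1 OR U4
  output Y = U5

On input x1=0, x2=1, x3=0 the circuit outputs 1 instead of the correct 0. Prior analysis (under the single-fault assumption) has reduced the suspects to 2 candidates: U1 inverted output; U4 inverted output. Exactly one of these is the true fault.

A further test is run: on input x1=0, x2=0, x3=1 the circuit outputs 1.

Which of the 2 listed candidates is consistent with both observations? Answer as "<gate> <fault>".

U4 inverted output

Evaluate each candidate on input x1=0, x2=0, x3=1:
  U1 inverted output: U1=0 [inverted output], U2=1, U3=1, U4=0, U5=0 → 0 — eliminated
  U4 inverted output: U1=1, U2=0, U3=0, U4=1 [inverted output], U5=1 → 1 — matches
Only U4 inverted output reproduces the observed 1.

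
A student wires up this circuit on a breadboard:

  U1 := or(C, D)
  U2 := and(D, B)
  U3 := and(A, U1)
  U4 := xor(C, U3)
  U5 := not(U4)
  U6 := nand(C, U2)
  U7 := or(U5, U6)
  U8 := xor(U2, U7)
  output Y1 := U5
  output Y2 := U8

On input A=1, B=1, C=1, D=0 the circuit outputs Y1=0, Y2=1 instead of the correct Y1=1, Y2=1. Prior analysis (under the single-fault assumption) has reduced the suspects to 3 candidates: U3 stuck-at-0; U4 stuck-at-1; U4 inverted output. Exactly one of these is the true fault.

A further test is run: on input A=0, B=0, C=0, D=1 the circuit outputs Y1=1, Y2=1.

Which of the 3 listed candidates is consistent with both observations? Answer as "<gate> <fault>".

U3 stuck-at-0

Evaluate each candidate on input A=0, B=0, C=0, D=1:
  U3 stuck-at-0: U1=1, U2=0, U3=0 [stuck-at-0], U4=0, U5=1, U6=1, U7=1, U8=1 → Y1=1, Y2=1 — matches
  U4 stuck-at-1: U1=1, U2=0, U3=0, U4=1 [stuck-at-1], U5=0, U6=1, U7=1, U8=1 → Y1=0, Y2=1 — eliminated
  U4 inverted output: U1=1, U2=0, U3=0, U4=1 [inverted output], U5=0, U6=1, U7=1, U8=1 → Y1=0, Y2=1 — eliminated
Only U3 stuck-at-0 reproduces the observed Y1=1, Y2=1.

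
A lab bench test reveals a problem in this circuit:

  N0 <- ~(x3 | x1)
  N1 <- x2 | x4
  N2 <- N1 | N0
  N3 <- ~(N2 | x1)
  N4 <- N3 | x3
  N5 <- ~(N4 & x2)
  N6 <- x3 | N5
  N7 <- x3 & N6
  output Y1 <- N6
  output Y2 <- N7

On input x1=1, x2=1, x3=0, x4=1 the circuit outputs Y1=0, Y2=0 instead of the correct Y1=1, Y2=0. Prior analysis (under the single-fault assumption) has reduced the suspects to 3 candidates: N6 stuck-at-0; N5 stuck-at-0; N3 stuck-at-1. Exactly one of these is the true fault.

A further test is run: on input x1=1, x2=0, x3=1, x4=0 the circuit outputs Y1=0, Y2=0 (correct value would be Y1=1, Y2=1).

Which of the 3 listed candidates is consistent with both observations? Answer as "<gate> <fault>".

Evaluate each candidate on input x1=1, x2=0, x3=1, x4=0:
  N6 stuck-at-0: N0=0, N1=0, N2=0, N3=0, N4=1, N5=1, N6=0 [stuck-at-0], N7=0 → Y1=0, Y2=0 — matches
  N5 stuck-at-0: N0=0, N1=0, N2=0, N3=0, N4=1, N5=0 [stuck-at-0], N6=1, N7=1 → Y1=1, Y2=1 — eliminated
  N3 stuck-at-1: N0=0, N1=0, N2=0, N3=1 [stuck-at-1], N4=1, N5=1, N6=1, N7=1 → Y1=1, Y2=1 — eliminated
Only N6 stuck-at-0 reproduces the observed Y1=0, Y2=0.

N6 stuck-at-0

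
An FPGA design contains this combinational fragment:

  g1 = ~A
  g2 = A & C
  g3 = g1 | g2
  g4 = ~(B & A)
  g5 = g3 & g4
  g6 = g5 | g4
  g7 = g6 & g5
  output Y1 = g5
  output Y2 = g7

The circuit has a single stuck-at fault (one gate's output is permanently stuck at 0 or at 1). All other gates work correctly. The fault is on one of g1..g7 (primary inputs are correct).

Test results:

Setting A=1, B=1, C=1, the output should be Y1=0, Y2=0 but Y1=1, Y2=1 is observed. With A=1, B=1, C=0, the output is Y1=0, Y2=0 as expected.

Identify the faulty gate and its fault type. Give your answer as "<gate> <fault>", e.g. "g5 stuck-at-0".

g4 stuck-at-1

Fault-free values for test 1 (A=1, B=1, C=1): g1=0, g2=1, g3=1, g4=0, g5=0, g6=0, g7=0, giving Y1=0, Y2=0. Observed Y1=1, Y2=1.
Test 1: faults giving observed Y1=1, Y2=1 are {g4 stuck-at-1, g5 stuck-at-1}.
Test 2 (A=1, B=1, C=0): fault-free g1=0, g2=0, g3=0, g4=0, g5=0, g6=0, g7=0 → Y1=0, Y2=0; observed Y1=0, Y2=0. Eliminates g5 stuck-at-1.
Only g4 stuck-at-1 is consistent with every test.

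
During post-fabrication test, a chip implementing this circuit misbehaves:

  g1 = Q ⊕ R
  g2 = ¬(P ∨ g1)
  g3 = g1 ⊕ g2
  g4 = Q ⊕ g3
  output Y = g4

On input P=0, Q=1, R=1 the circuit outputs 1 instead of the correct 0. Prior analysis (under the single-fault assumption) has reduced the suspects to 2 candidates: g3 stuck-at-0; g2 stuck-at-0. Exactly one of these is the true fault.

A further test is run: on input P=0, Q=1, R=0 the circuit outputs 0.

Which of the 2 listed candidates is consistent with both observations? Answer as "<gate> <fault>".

Evaluate each candidate on input P=0, Q=1, R=0:
  g3 stuck-at-0: g1=1, g2=0, g3=0 [stuck-at-0], g4=1 → 1 — eliminated
  g2 stuck-at-0: g1=1, g2=0 [stuck-at-0], g3=1, g4=0 → 0 — matches
Only g2 stuck-at-0 reproduces the observed 0.

g2 stuck-at-0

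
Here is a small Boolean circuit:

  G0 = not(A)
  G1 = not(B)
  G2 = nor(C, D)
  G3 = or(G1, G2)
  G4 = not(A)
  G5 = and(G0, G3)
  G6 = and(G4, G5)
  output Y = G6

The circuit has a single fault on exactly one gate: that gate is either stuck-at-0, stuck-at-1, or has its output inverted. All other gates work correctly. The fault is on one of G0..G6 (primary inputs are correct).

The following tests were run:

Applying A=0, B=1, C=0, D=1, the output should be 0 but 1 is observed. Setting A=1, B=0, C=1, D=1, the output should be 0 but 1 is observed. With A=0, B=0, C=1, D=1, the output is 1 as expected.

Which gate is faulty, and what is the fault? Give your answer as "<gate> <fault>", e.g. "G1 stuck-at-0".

G6 stuck-at-1

Fault-free values for test 1 (A=0, B=1, C=0, D=1): G0=1, G1=0, G2=0, G3=0, G4=1, G5=0, G6=0, giving Y=0. Observed 1.
Test 1: faults giving observed 1 are {G1 stuck-at-1, G1 inverted output, G2 stuck-at-1, G2 inverted output, G3 stuck-at-1, G3 inverted output, G5 stuck-at-1, G5 inverted output, G6 stuck-at-1, G6 inverted output}.
Test 2 (A=1, B=0, C=1, D=1): fault-free G0=0, G1=1, G2=0, G3=1, G4=0, G5=0, G6=0 → 0; observed 1. Eliminates G1 stuck-at-1, G1 inverted output, G2 stuck-at-1, G2 inverted output, G3 stuck-at-1, G3 inverted output, G5 stuck-at-1, G5 inverted output.
Test 3 (A=0, B=0, C=1, D=1): fault-free G0=1, G1=1, G2=0, G3=1, G4=1, G5=1, G6=1 → 1; observed 1. Eliminates G6 inverted output.
Only G6 stuck-at-1 is consistent with every test.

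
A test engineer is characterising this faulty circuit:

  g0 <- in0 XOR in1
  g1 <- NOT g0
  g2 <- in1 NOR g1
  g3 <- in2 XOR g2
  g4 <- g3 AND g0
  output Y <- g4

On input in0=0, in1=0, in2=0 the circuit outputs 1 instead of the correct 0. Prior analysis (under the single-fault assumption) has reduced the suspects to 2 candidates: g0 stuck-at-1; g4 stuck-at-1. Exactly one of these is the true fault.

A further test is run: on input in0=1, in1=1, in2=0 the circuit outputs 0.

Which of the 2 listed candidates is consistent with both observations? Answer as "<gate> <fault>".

Evaluate each candidate on input in0=1, in1=1, in2=0:
  g0 stuck-at-1: g0=1 [stuck-at-1], g1=0, g2=0, g3=0, g4=0 → 0 — matches
  g4 stuck-at-1: g0=0, g1=1, g2=0, g3=0, g4=1 [stuck-at-1] → 1 — eliminated
Only g0 stuck-at-1 reproduces the observed 0.

g0 stuck-at-1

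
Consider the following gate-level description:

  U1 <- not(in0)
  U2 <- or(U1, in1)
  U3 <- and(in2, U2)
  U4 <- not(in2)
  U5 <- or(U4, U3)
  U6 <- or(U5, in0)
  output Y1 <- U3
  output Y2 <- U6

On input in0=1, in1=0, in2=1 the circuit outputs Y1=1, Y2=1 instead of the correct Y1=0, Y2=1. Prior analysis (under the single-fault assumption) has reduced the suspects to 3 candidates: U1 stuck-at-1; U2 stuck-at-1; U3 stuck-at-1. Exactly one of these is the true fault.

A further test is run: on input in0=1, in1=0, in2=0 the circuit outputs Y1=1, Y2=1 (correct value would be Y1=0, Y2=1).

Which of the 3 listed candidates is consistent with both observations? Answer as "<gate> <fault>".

Evaluate each candidate on input in0=1, in1=0, in2=0:
  U1 stuck-at-1: U1=1 [stuck-at-1], U2=1, U3=0, U4=1, U5=1, U6=1 → Y1=0, Y2=1 — eliminated
  U2 stuck-at-1: U1=0, U2=1 [stuck-at-1], U3=0, U4=1, U5=1, U6=1 → Y1=0, Y2=1 — eliminated
  U3 stuck-at-1: U1=0, U2=0, U3=1 [stuck-at-1], U4=1, U5=1, U6=1 → Y1=1, Y2=1 — matches
Only U3 stuck-at-1 reproduces the observed Y1=1, Y2=1.

U3 stuck-at-1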